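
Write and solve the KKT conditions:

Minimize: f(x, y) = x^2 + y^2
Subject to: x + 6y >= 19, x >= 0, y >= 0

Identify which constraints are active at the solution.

KKT conditions for min x^2 + y^2 s.t. 1x + 6y >= 19, x >= 0, y >= 0:
Stationarity: 2x = mu*1 + mu_x, 2y = mu*6 + mu_y, with mu, mu_x, mu_y >= 0
Complementary slackness: mu*(x + 6y - 19) = 0, mu_x*x = 0, mu_y*y = 0
(0, 0) is infeasible (1*0 + 6*0 < 19), so if mu = 0 stationarity would force x = mu_x/2 >= 0, y = mu_y/2 >= 0 with mu_x*x = mu_y*y = 0, i.e. x = y = 0: contradiction. Hence mu > 0 and x + 6y = 19 is active.
Try x > 0, y > 0 (so mu_x = mu_y = 0): x = 1*mu/2, y = 6*mu/2
Substitute: 1*(1*mu/2) + 6*(6*mu/2) = 19
  mu*37/2 = 19 => mu = 38/37
x* = 19/37 > 0, y* = 114/37 > 0, consistent with mu_x = mu_y = 0.
f is convex and the constraints are linear, so this KKT point is the global minimum.
f* = 361/37
Active constraints: x + 6y >= 19 (holds with equality, mu = 38/37 > 0); x >= 0 and y >= 0 are inactive (mu_x = mu_y = 0).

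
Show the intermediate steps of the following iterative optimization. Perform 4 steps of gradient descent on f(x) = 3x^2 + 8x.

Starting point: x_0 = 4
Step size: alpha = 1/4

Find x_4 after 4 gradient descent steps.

f(x) = 3x^2 + 8x, f'(x) = 6x + (8)
Step 1: f'(4) = 32, x_1 = 4 - 1/4 * 32 = -4
Step 2: f'(-4) = -16, x_2 = -4 - 1/4 * -16 = 0
Step 3: f'(0) = 8, x_3 = 0 - 1/4 * 8 = -2
Step 4: f'(-2) = -4, x_4 = -2 - 1/4 * -4 = -1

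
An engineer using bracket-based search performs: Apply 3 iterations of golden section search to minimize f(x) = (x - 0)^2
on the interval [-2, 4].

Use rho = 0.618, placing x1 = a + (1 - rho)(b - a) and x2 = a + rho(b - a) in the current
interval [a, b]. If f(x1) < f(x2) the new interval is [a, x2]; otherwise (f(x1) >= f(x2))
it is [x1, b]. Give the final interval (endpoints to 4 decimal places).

Golden section search for min of f(x) = (x - 0)^2 on [-2, 4].
Each step: x1 = a + (1 - rho)(b - a), x2 = a + rho(b - a); if f(x1) < f(x2) keep [a, x2], otherwise keep [x1, b].
Step 1: [-2.0000, 4.0000], x1=0.2920 (f=0.0853), x2=1.7080 (f=2.9173); f(x1) < f(x2) => keep [-2.0000, 1.7080]
Step 2: [-2.0000, 1.7080], x1=-0.5835 (f=0.3405), x2=0.2915 (f=0.0850); f(x1) > f(x2) => keep [-0.5835, 1.7080]
Step 3: [-0.5835, 1.7080], x1=0.2918 (f=0.0852), x2=0.8326 (f=0.6933); f(x1) < f(x2) => keep [-0.5835, 0.8326]
Final interval: [-0.5835, 0.8326]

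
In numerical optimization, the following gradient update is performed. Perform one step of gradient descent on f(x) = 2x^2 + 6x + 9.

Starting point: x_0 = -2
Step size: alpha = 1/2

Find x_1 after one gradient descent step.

f(x) = 2x^2 + 6x + 9
f'(x) = 4x + 6
f'(-2) = 4*-2 + (6) = -2
x_1 = x_0 - alpha * f'(x_0) = -2 - 1/2 * -2 = -1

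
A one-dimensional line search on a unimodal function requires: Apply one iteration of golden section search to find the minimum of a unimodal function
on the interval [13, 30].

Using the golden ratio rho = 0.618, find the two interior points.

Golden section search on [13, 30].
Golden ratio rho = 0.618 (approx).
Interior points:
  x_1 = 13 + (1-0.618)*17 = 19.4940
  x_2 = 13 + 0.618*17 = 23.5060
Compare f(x_1) and f(x_2) to determine which subinterval to keep.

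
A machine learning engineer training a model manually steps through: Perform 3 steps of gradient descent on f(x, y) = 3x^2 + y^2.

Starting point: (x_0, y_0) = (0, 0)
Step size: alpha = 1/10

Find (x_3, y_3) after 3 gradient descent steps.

f(x,y) = 3x^2 + y^2
grad_x = 6x + 0y, grad_y = 2y + 0x
Step 1: grad = (0, 0), (0, 0)
Step 2: grad = (0, 0), (0, 0)
Step 3: grad = (0, 0), (0, 0)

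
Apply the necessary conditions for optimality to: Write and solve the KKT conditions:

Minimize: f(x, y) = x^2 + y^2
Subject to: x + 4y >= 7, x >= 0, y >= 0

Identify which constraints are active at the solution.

KKT conditions for min x^2 + y^2 s.t. 1x + 4y >= 7, x >= 0, y >= 0:
Stationarity: 2x = mu*1 + mu_x, 2y = mu*4 + mu_y, with mu, mu_x, mu_y >= 0
Complementary slackness: mu*(x + 4y - 7) = 0, mu_x*x = 0, mu_y*y = 0
(0, 0) is infeasible (1*0 + 4*0 < 7), so if mu = 0 stationarity would force x = mu_x/2 >= 0, y = mu_y/2 >= 0 with mu_x*x = mu_y*y = 0, i.e. x = y = 0: contradiction. Hence mu > 0 and x + 4y = 7 is active.
Try x > 0, y > 0 (so mu_x = mu_y = 0): x = 1*mu/2, y = 4*mu/2
Substitute: 1*(1*mu/2) + 4*(4*mu/2) = 7
  mu*17/2 = 7 => mu = 14/17
x* = 7/17 > 0, y* = 28/17 > 0, consistent with mu_x = mu_y = 0.
f is convex and the constraints are linear, so this KKT point is the global minimum.
f* = 49/17
Active constraints: x + 4y >= 7 (holds with equality, mu = 14/17 > 0); x >= 0 and y >= 0 are inactive (mu_x = mu_y = 0).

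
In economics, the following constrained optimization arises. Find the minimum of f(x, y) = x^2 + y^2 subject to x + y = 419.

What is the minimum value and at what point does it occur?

Substitute y = 419 - x into f(x,y) = x^2 + y^2:
g(x) = x^2 + (419 - x)^2 = 2x^2 - 838x + 175561
g'(x) = 4x - 838 = 0  =>  x = 419/2
y = 419 - 419/2 = 419/2
Minimum value = (419/2)^2 + (419/2)^2 = 175561/2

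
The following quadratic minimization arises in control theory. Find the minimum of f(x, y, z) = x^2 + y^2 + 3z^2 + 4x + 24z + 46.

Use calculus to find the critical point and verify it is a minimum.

f(x,y,z) = x^2 + y^2 + 3z^2 + 4x + 24z + 46
df/dx = 2x + (4) = 0 => x = -2
df/dy = 2y + (0) = 0 => y = 0
df/dz = 6z + (24) = 0 => z = -4
f(-2,0,-4) = 1*(-2)^2 + 1*(0)^2 + 3*(-4)^2 + 4*(-2) + 24*(-4) + 46 = -6
Hessian is diagonal with entries 2, 2, 6 > 0, confirmed minimum.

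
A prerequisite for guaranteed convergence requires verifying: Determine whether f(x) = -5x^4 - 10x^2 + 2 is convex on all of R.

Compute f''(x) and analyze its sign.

f(x) = -5x^4 - 10x^2 + 2
f'(x) = -20x^3 + -20x
f''(x) = -60x^2 + -20
f''(x) = -60x^2 + -20 <= -20 < 0 for all x
Therefore, f is concave on R.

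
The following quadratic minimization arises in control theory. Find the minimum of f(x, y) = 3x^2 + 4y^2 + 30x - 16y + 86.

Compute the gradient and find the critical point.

f(x,y) = 3x^2 + 4y^2 + 30x - 16y + 86
df/dx = 6x + (30) = 0  =>  x = -5
df/dy = 8y + (-16) = 0  =>  y = 2
f(-5, 2) = 3*(-5)^2 + 4*(2)^2 + 30*(-5) + -16*(2) + 86 = -5
Hessian is diagonal with entries 6, 8 > 0, so this is a minimum.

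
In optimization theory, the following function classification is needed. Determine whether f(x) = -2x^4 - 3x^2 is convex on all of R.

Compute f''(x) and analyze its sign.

f(x) = -2x^4 - 3x^2
f'(x) = -8x^3 + -6x
f''(x) = -24x^2 + -6
f''(x) = -24x^2 + -6 <= -6 < 0 for all x
Therefore, f is concave on R.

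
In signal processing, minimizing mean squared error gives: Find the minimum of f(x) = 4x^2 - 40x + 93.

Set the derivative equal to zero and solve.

f(x) = 4x^2 - 40x + 93
f'(x) = 8x + (-40) = 0
x = 40/8 = 5
f(5) = -7
Since f''(x) = 8 > 0, this is a minimum.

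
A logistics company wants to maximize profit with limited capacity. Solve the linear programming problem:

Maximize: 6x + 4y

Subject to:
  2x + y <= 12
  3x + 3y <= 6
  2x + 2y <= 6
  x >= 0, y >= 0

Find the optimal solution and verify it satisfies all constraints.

Feasible vertices: (0, 0), (0, 2), (2, 0)
Objective 6x + 4y at each vertex:
  (0, 0): 0
  (0, 2): 8
  (2, 0): 12
Maximum is 12 at (2, 0).
Verify constraints at (x, y) = (2, 0):
  2*2 + 1*0 = 4 <= 12
  3*2 + 3*0 = 6 <= 6 (active)
  2*2 + 2*0 = 4 <= 6
  x = 2 >= 0, y = 0 >= 0. All constraints satisfied.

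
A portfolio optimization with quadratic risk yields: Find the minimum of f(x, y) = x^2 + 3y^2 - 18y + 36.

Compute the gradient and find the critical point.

f(x,y) = x^2 + 3y^2 - 18y + 36
df/dx = 2x + (0) = 0  =>  x = 0
df/dy = 6y + (-18) = 0  =>  y = 3
f(0, 3) = 1*(0)^2 + 3*(3)^2 + -18*(3) + 36 = 9
Hessian is diagonal with entries 2, 6 > 0, so this is a minimum.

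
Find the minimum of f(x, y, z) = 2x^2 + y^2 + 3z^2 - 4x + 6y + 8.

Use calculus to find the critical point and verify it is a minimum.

f(x,y,z) = 2x^2 + y^2 + 3z^2 - 4x + 6y + 8
df/dx = 4x + (-4) = 0 => x = 1
df/dy = 2y + (6) = 0 => y = -3
df/dz = 6z + (0) = 0 => z = 0
f(1,-3,0) = 2*(1)^2 + 1*(-3)^2 + 3*(0)^2 + -4*(1) + 6*(-3) + 8 = -3
Hessian is diagonal with entries 4, 2, 6 > 0, confirmed minimum.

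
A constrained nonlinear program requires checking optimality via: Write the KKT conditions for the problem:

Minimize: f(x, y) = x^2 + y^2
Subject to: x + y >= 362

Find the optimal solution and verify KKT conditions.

KKT conditions for min x^2 + y^2 s.t. x + y >= 362:
Stationarity: 2x = mu, 2y = mu
So x = y = mu/2.
Complementary slackness: mu*(x + y - 362) = 0
Primal feasibility: x + y >= 362; dual feasibility: mu >= 0
If mu = 0 then x = y = 0, but 0 + 0 < 362 is infeasible, so the constraint is active.
Constraint active: x + y = 2*(mu/2) = 362 => mu = 362
x = y = 181, f = 65522
Verify: stationarity 2*181 = 362 = mu; primal 181 + 181 = 362 >= 362; dual mu = 362 >= 0; complementary slackness 362*(362 - 362) = 0. All KKT conditions hold.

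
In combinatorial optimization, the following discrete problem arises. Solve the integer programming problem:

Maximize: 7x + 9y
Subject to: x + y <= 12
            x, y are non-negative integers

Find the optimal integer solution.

Objective: 7x + 9y, constraint: x + y <= 12
Coefficient of y is 9 > coefficient of x is 7, so allocate the entire budget to y.
Optimal: x = 0, y = 12, value = 108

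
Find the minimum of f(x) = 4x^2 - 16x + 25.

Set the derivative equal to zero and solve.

f(x) = 4x^2 - 16x + 25
f'(x) = 8x + (-16) = 0
x = 16/8 = 2
f(2) = 9
Since f''(x) = 8 > 0, this is a minimum.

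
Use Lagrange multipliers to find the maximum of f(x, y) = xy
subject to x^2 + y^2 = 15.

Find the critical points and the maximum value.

Lagrange conditions: y = 2*lambda*x and x = 2*lambda*y
If x = 0 then y = 0, violating the constraint, so x, y != 0.
Dividing: y/x = x/y => x^2 = y^2 => y = x or y = -x
Constraint: 2x^2 = 15 => x^2 = 15/2 => x = +/-sqrt(15/2)
Critical points: (sqrt(15/2), sqrt(15/2)), (-sqrt(15/2), -sqrt(15/2)), (sqrt(15/2), -sqrt(15/2)), (-sqrt(15/2), sqrt(15/2))
  y = x:  xy = x^2 = 15/2  at (sqrt(15/2), sqrt(15/2)) and (-sqrt(15/2), -sqrt(15/2))
  y = -x: xy = -x^2 = -15/2 at (sqrt(15/2), -sqrt(15/2)) and (-sqrt(15/2), sqrt(15/2))
Maximum xy = 15/2 at (sqrt(15/2), sqrt(15/2)) and (-sqrt(15/2), -sqrt(15/2))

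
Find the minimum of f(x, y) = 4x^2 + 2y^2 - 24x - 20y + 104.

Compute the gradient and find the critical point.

f(x,y) = 4x^2 + 2y^2 - 24x - 20y + 104
df/dx = 8x + (-24) = 0  =>  x = 3
df/dy = 4y + (-20) = 0  =>  y = 5
f(3, 5) = 4*(3)^2 + 2*(5)^2 + -24*(3) + -20*(5) + 104 = 18
Hessian is diagonal with entries 8, 4 > 0, so this is a minimum.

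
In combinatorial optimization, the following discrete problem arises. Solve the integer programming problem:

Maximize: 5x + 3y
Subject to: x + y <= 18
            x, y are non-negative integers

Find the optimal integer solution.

Objective: 5x + 3y, constraint: x + y <= 18
Coefficient of x is 5 >= coefficient of y is 3, so allocate the entire budget to x.
Optimal: x = 18, y = 0, value = 90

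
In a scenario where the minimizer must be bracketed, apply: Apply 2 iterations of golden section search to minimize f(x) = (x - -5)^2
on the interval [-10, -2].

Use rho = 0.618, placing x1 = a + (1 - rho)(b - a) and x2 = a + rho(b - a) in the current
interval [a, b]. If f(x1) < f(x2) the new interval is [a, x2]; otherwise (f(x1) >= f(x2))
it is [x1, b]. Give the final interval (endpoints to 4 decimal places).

Golden section search for min of f(x) = (x - -5)^2 on [-10, -2].
Each step: x1 = a + (1 - rho)(b - a), x2 = a + rho(b - a); if f(x1) < f(x2) keep [a, x2], otherwise keep [x1, b].
Step 1: [-10.0000, -2.0000], x1=-6.9440 (f=3.7791), x2=-5.0560 (f=0.0031); f(x1) > f(x2) => keep [-6.9440, -2.0000]
Step 2: [-6.9440, -2.0000], x1=-5.0554 (f=0.0031), x2=-3.8886 (f=1.2352); f(x1) < f(x2) => keep [-6.9440, -3.8886]
Final interval: [-6.9440, -3.8886]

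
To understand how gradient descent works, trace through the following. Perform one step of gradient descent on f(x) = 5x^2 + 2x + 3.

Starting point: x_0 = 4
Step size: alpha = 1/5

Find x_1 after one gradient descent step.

f(x) = 5x^2 + 2x + 3
f'(x) = 10x + 2
f'(4) = 10*4 + (2) = 42
x_1 = x_0 - alpha * f'(x_0) = 4 - 1/5 * 42 = -22/5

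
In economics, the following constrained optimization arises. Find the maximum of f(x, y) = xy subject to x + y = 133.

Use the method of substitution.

Substitute y = 133 - x into f(x,y) = xy:
g(x) = x(133 - x) = 133x - x^2
g'(x) = 133 - 2x = 0  =>  x = 133/2
y = 133 - 133/2 = 133/2
Maximum value = (133/2) * (133/2) = 17689/4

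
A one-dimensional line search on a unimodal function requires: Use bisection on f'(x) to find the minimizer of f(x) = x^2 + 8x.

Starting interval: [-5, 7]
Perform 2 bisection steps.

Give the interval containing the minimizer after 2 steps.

Finding critical point of f(x) = x^2 + 8x using bisection on f'(x) = 2x + 8.
f'(x) = 0 when x = -4.
Starting interval: [-5, 7]
Step 1: mid = 1, f'(mid) = 10, new interval = [-5, 1]
Step 2: mid = -2, f'(mid) = 4, new interval = [-5, -2]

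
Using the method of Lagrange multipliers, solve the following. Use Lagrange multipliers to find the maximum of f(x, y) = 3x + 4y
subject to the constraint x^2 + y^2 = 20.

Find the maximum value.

Set up Lagrange conditions: grad f = lambda * grad g
  3 = 2*lambda*x
  4 = 2*lambda*y
From these: x/y = 3/4, so x = 3t, y = 4t for some t.
Substitute into constraint: (3t)^2 + (4t)^2 = 20
  t^2 * 25 = 20
  t = sqrt(20/25)
Maximum = 3*x + 4*y = (3^2 + 4^2)*t = 25 * sqrt(20/25) = sqrt(500)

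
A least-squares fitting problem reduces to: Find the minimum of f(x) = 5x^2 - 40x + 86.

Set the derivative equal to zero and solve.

f(x) = 5x^2 - 40x + 86
f'(x) = 10x + (-40) = 0
x = 40/10 = 4
f(4) = 6
Since f''(x) = 10 > 0, this is a minimum.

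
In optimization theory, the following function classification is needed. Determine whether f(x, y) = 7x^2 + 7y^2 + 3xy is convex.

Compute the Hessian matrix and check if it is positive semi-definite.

f(x,y) = 7x^2 + 7y^2 + 3xy
Hessian H = [[14, 3], [3, 14]]
trace(H) = 28, det(H) = 187
Eigenvalues: (28 +/- sqrt(36)) / 2 = 17, 11
Since both eigenvalues > 0, f is convex.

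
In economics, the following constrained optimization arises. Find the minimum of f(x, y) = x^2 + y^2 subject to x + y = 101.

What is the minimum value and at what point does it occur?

Substitute y = 101 - x into f(x,y) = x^2 + y^2:
g(x) = x^2 + (101 - x)^2 = 2x^2 - 202x + 10201
g'(x) = 4x - 202 = 0  =>  x = 101/2
y = 101 - 101/2 = 101/2
Minimum value = (101/2)^2 + (101/2)^2 = 10201/2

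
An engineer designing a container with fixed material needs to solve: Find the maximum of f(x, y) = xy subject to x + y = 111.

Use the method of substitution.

Substitute y = 111 - x into f(x,y) = xy:
g(x) = x(111 - x) = 111x - x^2
g'(x) = 111 - 2x = 0  =>  x = 111/2
y = 111 - 111/2 = 111/2
Maximum value = (111/2) * (111/2) = 12321/4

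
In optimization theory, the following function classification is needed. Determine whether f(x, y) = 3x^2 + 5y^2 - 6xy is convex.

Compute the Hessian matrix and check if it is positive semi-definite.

f(x,y) = 3x^2 + 5y^2 - 6xy
Hessian H = [[6, -6], [-6, 10]]
trace(H) = 16, det(H) = 24
Eigenvalues: (16 +/- sqrt(160)) / 2 = 14.32, 1.675
Since both eigenvalues > 0, f is convex.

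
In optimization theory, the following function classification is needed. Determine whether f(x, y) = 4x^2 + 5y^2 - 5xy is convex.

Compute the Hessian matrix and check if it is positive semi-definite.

f(x,y) = 4x^2 + 5y^2 - 5xy
Hessian H = [[8, -5], [-5, 10]]
trace(H) = 18, det(H) = 55
Eigenvalues: (18 +/- sqrt(104)) / 2 = 14.1, 3.901
Since both eigenvalues > 0, f is convex.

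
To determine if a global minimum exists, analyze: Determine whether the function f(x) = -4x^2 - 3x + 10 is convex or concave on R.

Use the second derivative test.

f(x) = -4x^2 - 3x + 10
f'(x) = -8x - 3
f''(x) = -8
Since f''(x) = -8 < 0 for all x, f is concave on R.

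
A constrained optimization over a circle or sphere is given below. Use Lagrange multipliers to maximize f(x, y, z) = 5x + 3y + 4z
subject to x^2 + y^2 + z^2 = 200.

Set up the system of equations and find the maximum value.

Lagrange conditions: 5 = 2*lambda*x, 3 = 2*lambda*y, 4 = 2*lambda*z
So x:5 = y:3 = z:4, i.e. x = 5t, y = 3t, z = 4t
Constraint: t^2*(5^2 + 3^2 + 4^2) = 200
  t^2 * 50 = 200  =>  t = sqrt(4)
Maximum = 5*5t + 3*3t + 4*4t = 50*sqrt(4) = 100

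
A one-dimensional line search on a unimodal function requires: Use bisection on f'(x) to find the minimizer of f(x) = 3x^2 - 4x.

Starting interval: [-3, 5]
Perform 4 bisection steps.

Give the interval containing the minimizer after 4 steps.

Finding critical point of f(x) = 3x^2 - 4x using bisection on f'(x) = 6x + -4.
f'(x) = 0 when x = 2/3.
Starting interval: [-3, 5]
Step 1: mid = 1, f'(mid) = 2, new interval = [-3, 1]
Step 2: mid = -1, f'(mid) = -10, new interval = [-1, 1]
Step 3: mid = 0, f'(mid) = -4, new interval = [0, 1]
Step 4: mid = 1/2, f'(mid) = -1, new interval = [1/2, 1]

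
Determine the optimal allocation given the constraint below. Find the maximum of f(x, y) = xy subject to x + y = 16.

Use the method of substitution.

Substitute y = 16 - x into f(x,y) = xy:
g(x) = x(16 - x) = 16x - x^2
g'(x) = 16 - 2x = 0  =>  x = 8
y = 16 - 8 = 8
Maximum value = 8 * 8 = 64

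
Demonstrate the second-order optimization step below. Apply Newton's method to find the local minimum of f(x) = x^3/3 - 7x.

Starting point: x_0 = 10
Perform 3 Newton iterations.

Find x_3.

f(x) = x^3/3 - 7x
f'(x) = x^2 - 7, f''(x) = 2x
Newton update: x_{n+1} = x_n - (x_n^2 - 7)/(2*x_n)
Step 1: x_0 = 10, f'=93, f''=20, x_1 = 107/20
Step 2: x_1 = 107/20, f'=8649/400, f''=107/10, x_2 = 14249/4280
Step 3: x_2 = 14249/4280, f'=74805201/18318400, f''=14249/2140, x_3 = 331262801/121971440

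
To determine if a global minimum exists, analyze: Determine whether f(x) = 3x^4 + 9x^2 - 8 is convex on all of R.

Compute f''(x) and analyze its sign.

f(x) = 3x^4 + 9x^2 - 8
f'(x) = 12x^3 + 18x
f''(x) = 36x^2 + 18
f''(x) = 36x^2 + 18 >= 18 > 0 for all x
Therefore, f is convex on R.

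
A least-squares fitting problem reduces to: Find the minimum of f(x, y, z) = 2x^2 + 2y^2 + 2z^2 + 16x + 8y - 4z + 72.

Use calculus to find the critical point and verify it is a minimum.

f(x,y,z) = 2x^2 + 2y^2 + 2z^2 + 16x + 8y - 4z + 72
df/dx = 4x + (16) = 0 => x = -4
df/dy = 4y + (8) = 0 => y = -2
df/dz = 4z + (-4) = 0 => z = 1
f(-4,-2,1) = 2*(-4)^2 + 2*(-2)^2 + 2*(1)^2 + 16*(-4) + 8*(-2) + -4*(1) + 72 = 30
Hessian is diagonal with entries 4, 4, 4 > 0, confirmed minimum.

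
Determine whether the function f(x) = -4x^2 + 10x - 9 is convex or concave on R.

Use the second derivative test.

f(x) = -4x^2 + 10x - 9
f'(x) = -8x + 10
f''(x) = -8
Since f''(x) = -8 < 0 for all x, f is concave on R.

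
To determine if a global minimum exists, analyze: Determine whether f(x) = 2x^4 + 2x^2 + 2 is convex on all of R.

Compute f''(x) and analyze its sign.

f(x) = 2x^4 + 2x^2 + 2
f'(x) = 8x^3 + 4x
f''(x) = 24x^2 + 4
f''(x) = 24x^2 + 4 >= 4 > 0 for all x
Therefore, f is convex on R.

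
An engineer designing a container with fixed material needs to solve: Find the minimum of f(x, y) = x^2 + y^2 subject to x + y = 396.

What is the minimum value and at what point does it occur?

Substitute y = 396 - x into f(x,y) = x^2 + y^2:
g(x) = x^2 + (396 - x)^2 = 2x^2 - 792x + 156816
g'(x) = 4x - 792 = 0  =>  x = 198
y = 396 - 198 = 198
Minimum value = 198^2 + 198^2 = 78408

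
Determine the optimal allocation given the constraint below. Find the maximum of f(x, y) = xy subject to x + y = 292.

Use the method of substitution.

Substitute y = 292 - x into f(x,y) = xy:
g(x) = x(292 - x) = 292x - x^2
g'(x) = 292 - 2x = 0  =>  x = 146
y = 292 - 146 = 146
Maximum value = 146 * 146 = 21316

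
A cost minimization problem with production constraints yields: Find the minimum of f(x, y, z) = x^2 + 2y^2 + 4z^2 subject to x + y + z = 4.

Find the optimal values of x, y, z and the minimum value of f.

Using Lagrange multipliers on f = x^2 + 2y^2 + 4z^2 with constraint x + y + z = 4:
Conditions: 2*1*x = lambda, 2*2*y = lambda, 2*4*z = lambda
So x = lambda/2, y = lambda/4, z = lambda/8
Substituting into constraint: lambda * (7/8) = 4
lambda = 32/7
x = 16/7, y = 8/7, z = 4/7
Minimum value = 64/7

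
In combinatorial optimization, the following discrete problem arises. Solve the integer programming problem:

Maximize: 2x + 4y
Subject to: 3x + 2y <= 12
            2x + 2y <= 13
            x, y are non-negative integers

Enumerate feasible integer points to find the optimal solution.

Constraint 1: 3x + 2y <= 12
Constraint 2: 2x + 2y <= 13
Feasible x range (need y >= 0): 0 <= x <= min(12/3, 13/2) => x in {0, ..., 4}.
Enumerate feasible integer points row by row (the coefficient of y is 4 > 0, so for each x the largest feasible y gives the best value):
  x = 0: y <= min((12 - 3*0)/2, (13 - 2*0)/2) => y in {0, ..., 6}; best 2*0 + 4*6 = 24
  x = 1: y <= min((12 - 3*1)/2, (13 - 2*1)/2) => y in {0, ..., 4}; best 2*1 + 4*4 = 18
  x = 2: y <= min((12 - 3*2)/2, (13 - 2*2)/2) => y in {0, ..., 3}; best 2*2 + 4*3 = 16
  x = 3: y <= min((12 - 3*3)/2, (13 - 2*3)/2) => y in {0, ..., 1}; best 2*3 + 4*1 = 10
  x = 4: y <= min((12 - 3*4)/2, (13 - 2*4)/2) => y in {0}; best 2*4 + 4*0 = 8
The maximum 2x + 4y = 24 is achieved at x = 0, y = 6.
Check: 3*0 + 2*6 = 12 <= 12 and 2*0 + 2*6 = 12 <= 13.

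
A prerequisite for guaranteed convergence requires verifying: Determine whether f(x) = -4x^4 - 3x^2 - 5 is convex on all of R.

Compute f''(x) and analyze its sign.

f(x) = -4x^4 - 3x^2 - 5
f'(x) = -16x^3 + -6x
f''(x) = -48x^2 + -6
f''(x) = -48x^2 + -6 <= -6 < 0 for all x
Therefore, f is concave on R.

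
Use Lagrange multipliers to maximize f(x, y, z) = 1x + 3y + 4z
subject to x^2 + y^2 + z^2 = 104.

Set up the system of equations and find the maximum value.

Lagrange conditions: 1 = 2*lambda*x, 3 = 2*lambda*y, 4 = 2*lambda*z
So x:1 = y:3 = z:4, i.e. x = 1t, y = 3t, z = 4t
Constraint: t^2*(1^2 + 3^2 + 4^2) = 104
  t^2 * 26 = 104  =>  t = sqrt(4)
Maximum = 1*1t + 3*3t + 4*4t = 26*sqrt(4) = 52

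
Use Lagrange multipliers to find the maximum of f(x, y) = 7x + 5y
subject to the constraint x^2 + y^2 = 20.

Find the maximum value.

Set up Lagrange conditions: grad f = lambda * grad g
  7 = 2*lambda*x
  5 = 2*lambda*y
From these: x/y = 7/5, so x = 7t, y = 5t for some t.
Substitute into constraint: (7t)^2 + (5t)^2 = 20
  t^2 * 74 = 20
  t = sqrt(20/74)
Maximum = 7*x + 5*y = (7^2 + 5^2)*t = 74 * sqrt(20/74) = sqrt(1480)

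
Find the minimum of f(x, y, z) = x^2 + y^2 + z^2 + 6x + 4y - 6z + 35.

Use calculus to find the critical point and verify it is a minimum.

f(x,y,z) = x^2 + y^2 + z^2 + 6x + 4y - 6z + 35
df/dx = 2x + (6) = 0 => x = -3
df/dy = 2y + (4) = 0 => y = -2
df/dz = 2z + (-6) = 0 => z = 3
f(-3,-2,3) = 1*(-3)^2 + 1*(-2)^2 + 1*(3)^2 + 6*(-3) + 4*(-2) + -6*(3) + 35 = 13
Hessian is diagonal with entries 2, 2, 2 > 0, confirmed minimum.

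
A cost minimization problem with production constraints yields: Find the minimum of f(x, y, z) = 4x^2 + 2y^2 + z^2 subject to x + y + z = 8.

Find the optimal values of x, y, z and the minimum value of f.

Using Lagrange multipliers on f = 4x^2 + 2y^2 + z^2 with constraint x + y + z = 8:
Conditions: 2*4*x = lambda, 2*2*y = lambda, 2*1*z = lambda
So x = lambda/8, y = lambda/4, z = lambda/2
Substituting into constraint: lambda * (7/8) = 8
lambda = 64/7
x = 8/7, y = 16/7, z = 32/7
Minimum value = 256/7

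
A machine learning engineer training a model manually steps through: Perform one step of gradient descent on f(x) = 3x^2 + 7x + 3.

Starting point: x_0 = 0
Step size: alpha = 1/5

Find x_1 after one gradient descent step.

f(x) = 3x^2 + 7x + 3
f'(x) = 6x + 7
f'(0) = 6*0 + (7) = 7
x_1 = x_0 - alpha * f'(x_0) = 0 - 1/5 * 7 = -7/5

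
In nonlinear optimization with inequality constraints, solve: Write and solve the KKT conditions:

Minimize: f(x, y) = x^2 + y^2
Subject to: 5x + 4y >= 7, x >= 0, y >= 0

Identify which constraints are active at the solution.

KKT conditions for min x^2 + y^2 s.t. 5x + 4y >= 7, x >= 0, y >= 0:
Stationarity: 2x = mu*5 + mu_x, 2y = mu*4 + mu_y, with mu, mu_x, mu_y >= 0
Complementary slackness: mu*(5x + 4y - 7) = 0, mu_x*x = 0, mu_y*y = 0
(0, 0) is infeasible (5*0 + 4*0 < 7), so if mu = 0 stationarity would force x = mu_x/2 >= 0, y = mu_y/2 >= 0 with mu_x*x = mu_y*y = 0, i.e. x = y = 0: contradiction. Hence mu > 0 and 5x + 4y = 7 is active.
Try x > 0, y > 0 (so mu_x = mu_y = 0): x = 5*mu/2, y = 4*mu/2
Substitute: 5*(5*mu/2) + 4*(4*mu/2) = 7
  mu*41/2 = 7 => mu = 14/41
x* = 35/41 > 0, y* = 28/41 > 0, consistent with mu_x = mu_y = 0.
f is convex and the constraints are linear, so this KKT point is the global minimum.
f* = 49/41
Active constraints: 5x + 4y >= 7 (holds with equality, mu = 14/41 > 0); x >= 0 and y >= 0 are inactive (mu_x = mu_y = 0).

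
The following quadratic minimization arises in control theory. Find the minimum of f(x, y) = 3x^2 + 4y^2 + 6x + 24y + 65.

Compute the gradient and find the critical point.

f(x,y) = 3x^2 + 4y^2 + 6x + 24y + 65
df/dx = 6x + (6) = 0  =>  x = -1
df/dy = 8y + (24) = 0  =>  y = -3
f(-1, -3) = 3*(-1)^2 + 4*(-3)^2 + 6*(-1) + 24*(-3) + 65 = 26
Hessian is diagonal with entries 6, 8 > 0, so this is a minimum.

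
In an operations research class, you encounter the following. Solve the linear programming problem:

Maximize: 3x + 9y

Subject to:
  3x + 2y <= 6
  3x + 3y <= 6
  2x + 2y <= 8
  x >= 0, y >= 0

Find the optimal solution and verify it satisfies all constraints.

Feasible vertices: (0, 0), (0, 2), (2, 0)
Objective 3x + 9y at each vertex:
  (0, 0): 0
  (0, 2): 18
  (2, 0): 6
Maximum is 18 at (0, 2).
Verify constraints at (x, y) = (0, 2):
  3*0 + 2*2 = 4 <= 6
  3*0 + 3*2 = 6 <= 6 (active)
  2*0 + 2*2 = 4 <= 8
  x = 0 >= 0, y = 2 >= 0. All constraints satisfied.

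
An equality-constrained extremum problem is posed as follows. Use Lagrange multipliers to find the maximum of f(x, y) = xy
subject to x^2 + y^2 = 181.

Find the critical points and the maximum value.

Lagrange conditions: y = 2*lambda*x and x = 2*lambda*y
If x = 0 then y = 0, violating the constraint, so x, y != 0.
Dividing: y/x = x/y => x^2 = y^2 => y = x or y = -x
Constraint: 2x^2 = 181 => x^2 = 181/2 => x = +/-sqrt(181/2)
Critical points: (sqrt(181/2), sqrt(181/2)), (-sqrt(181/2), -sqrt(181/2)), (sqrt(181/2), -sqrt(181/2)), (-sqrt(181/2), sqrt(181/2))
  y = x:  xy = x^2 = 181/2  at (sqrt(181/2), sqrt(181/2)) and (-sqrt(181/2), -sqrt(181/2))
  y = -x: xy = -x^2 = -181/2 at (sqrt(181/2), -sqrt(181/2)) and (-sqrt(181/2), sqrt(181/2))
Maximum xy = 181/2 at (sqrt(181/2), sqrt(181/2)) and (-sqrt(181/2), -sqrt(181/2))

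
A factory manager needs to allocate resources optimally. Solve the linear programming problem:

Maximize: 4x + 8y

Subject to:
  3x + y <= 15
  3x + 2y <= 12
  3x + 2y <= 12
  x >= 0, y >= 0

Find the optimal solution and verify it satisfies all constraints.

Feasible vertices: (0, 0), (0, 6), (4, 0)
Objective 4x + 8y at each vertex:
  (0, 0): 0
  (0, 6): 48
  (4, 0): 16
Maximum is 48 at (0, 6).
Verify constraints at (x, y) = (0, 6):
  3*0 + 1*6 = 6 <= 15
  3*0 + 2*6 = 12 <= 12 (active)
  3*0 + 2*6 = 12 <= 12 (active)
  x = 0 >= 0, y = 6 >= 0. All constraints satisfied.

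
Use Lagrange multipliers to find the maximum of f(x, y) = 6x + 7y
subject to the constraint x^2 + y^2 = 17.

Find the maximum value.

Set up Lagrange conditions: grad f = lambda * grad g
  6 = 2*lambda*x
  7 = 2*lambda*y
From these: x/y = 6/7, so x = 6t, y = 7t for some t.
Substitute into constraint: (6t)^2 + (7t)^2 = 17
  t^2 * 85 = 17
  t = sqrt(17/85)
Maximum = 6*x + 7*y = (6^2 + 7^2)*t = 85 * sqrt(17/85) = sqrt(1445)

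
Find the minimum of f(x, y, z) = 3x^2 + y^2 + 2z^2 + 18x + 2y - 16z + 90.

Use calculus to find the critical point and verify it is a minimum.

f(x,y,z) = 3x^2 + y^2 + 2z^2 + 18x + 2y - 16z + 90
df/dx = 6x + (18) = 0 => x = -3
df/dy = 2y + (2) = 0 => y = -1
df/dz = 4z + (-16) = 0 => z = 4
f(-3,-1,4) = 3*(-3)^2 + 1*(-1)^2 + 2*(4)^2 + 18*(-3) + 2*(-1) + -16*(4) + 90 = 30
Hessian is diagonal with entries 6, 2, 4 > 0, confirmed minimum.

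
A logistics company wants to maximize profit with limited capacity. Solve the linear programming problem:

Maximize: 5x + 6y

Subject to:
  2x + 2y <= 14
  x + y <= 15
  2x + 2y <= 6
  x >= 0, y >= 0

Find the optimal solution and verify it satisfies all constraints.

Feasible vertices: (0, 0), (0, 3), (3, 0)
Objective 5x + 6y at each vertex:
  (0, 0): 0
  (0, 3): 18
  (3, 0): 15
Maximum is 18 at (0, 3).
Verify constraints at (x, y) = (0, 3):
  2*0 + 2*3 = 6 <= 14
  1*0 + 1*3 = 3 <= 15
  2*0 + 2*3 = 6 <= 6 (active)
  x = 0 >= 0, y = 3 >= 0. All constraints satisfied.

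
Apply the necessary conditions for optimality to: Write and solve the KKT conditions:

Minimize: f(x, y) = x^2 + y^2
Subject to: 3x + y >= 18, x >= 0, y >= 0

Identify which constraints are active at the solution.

KKT conditions for min x^2 + y^2 s.t. 3x + 1y >= 18, x >= 0, y >= 0:
Stationarity: 2x = mu*3 + mu_x, 2y = mu*1 + mu_y, with mu, mu_x, mu_y >= 0
Complementary slackness: mu*(3x + y - 18) = 0, mu_x*x = 0, mu_y*y = 0
(0, 0) is infeasible (3*0 + 1*0 < 18), so if mu = 0 stationarity would force x = mu_x/2 >= 0, y = mu_y/2 >= 0 with mu_x*x = mu_y*y = 0, i.e. x = y = 0: contradiction. Hence mu > 0 and 3x + y = 18 is active.
Try x > 0, y > 0 (so mu_x = mu_y = 0): x = 3*mu/2, y = 1*mu/2
Substitute: 3*(3*mu/2) + 1*(1*mu/2) = 18
  mu*10/2 = 18 => mu = 18/5
x* = 27/5 > 0, y* = 9/5 > 0, consistent with mu_x = mu_y = 0.
f is convex and the constraints are linear, so this KKT point is the global minimum.
f* = 162/5
Active constraints: 3x + y >= 18 (holds with equality, mu = 18/5 > 0); x >= 0 and y >= 0 are inactive (mu_x = mu_y = 0).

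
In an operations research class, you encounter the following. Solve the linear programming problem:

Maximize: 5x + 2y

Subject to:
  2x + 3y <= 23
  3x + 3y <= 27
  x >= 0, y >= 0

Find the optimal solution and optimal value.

Feasible vertices: (0, 0), (0, 23/3), (4, 5), (9, 0)
Objective 5x + 2y at each:
  (0, 0): 0
  (0, 23/3): 46/3
  (4, 5): 30
  (9, 0): 45
Maximum is 45 at (9, 0).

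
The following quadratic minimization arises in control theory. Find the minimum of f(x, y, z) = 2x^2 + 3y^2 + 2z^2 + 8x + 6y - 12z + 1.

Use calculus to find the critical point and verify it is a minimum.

f(x,y,z) = 2x^2 + 3y^2 + 2z^2 + 8x + 6y - 12z + 1
df/dx = 4x + (8) = 0 => x = -2
df/dy = 6y + (6) = 0 => y = -1
df/dz = 4z + (-12) = 0 => z = 3
f(-2,-1,3) = 2*(-2)^2 + 3*(-1)^2 + 2*(3)^2 + 8*(-2) + 6*(-1) + -12*(3) + 1 = -28
Hessian is diagonal with entries 4, 6, 4 > 0, confirmed minimum.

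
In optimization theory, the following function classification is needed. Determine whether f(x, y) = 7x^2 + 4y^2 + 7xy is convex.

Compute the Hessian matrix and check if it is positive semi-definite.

f(x,y) = 7x^2 + 4y^2 + 7xy
Hessian H = [[14, 7], [7, 8]]
trace(H) = 22, det(H) = 63
Eigenvalues: (22 +/- sqrt(232)) / 2 = 18.62, 3.384
Since both eigenvalues > 0, f is convex.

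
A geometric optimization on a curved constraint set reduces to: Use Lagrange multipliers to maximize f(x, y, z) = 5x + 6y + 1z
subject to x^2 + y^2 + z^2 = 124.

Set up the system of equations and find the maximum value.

Lagrange conditions: 5 = 2*lambda*x, 6 = 2*lambda*y, 1 = 2*lambda*z
So x:5 = y:6 = z:1, i.e. x = 5t, y = 6t, z = 1t
Constraint: t^2*(5^2 + 6^2 + 1^2) = 124
  t^2 * 62 = 124  =>  t = sqrt(2)
Maximum = 5*5t + 6*6t + 1*1t = 62*sqrt(2) = sqrt(7688)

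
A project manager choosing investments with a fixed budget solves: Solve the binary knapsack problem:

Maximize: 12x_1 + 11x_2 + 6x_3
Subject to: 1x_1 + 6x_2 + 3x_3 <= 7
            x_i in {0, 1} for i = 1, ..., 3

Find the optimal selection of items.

Items: item 1 (v=12, w=1), item 2 (v=11, w=6), item 3 (v=6, w=3)
Capacity: 7
Checking all 8 subsets (w = total weight, v = total value):
  {}: w = 0, v = 0
  {1}: w = 1, v = 12
  {2}: w = 6, v = 11
  {3}: w = 3, v = 6
  {1, 2}: w = 7, v = 23
  {1, 3}: w = 4, v = 18
  {2, 3}: w = 9 > 7, infeasible
  {1, 2, 3}: w = 10 > 7, infeasible
Best feasible subset: items [1, 2]
Total weight: 7 <= 7, total value: 23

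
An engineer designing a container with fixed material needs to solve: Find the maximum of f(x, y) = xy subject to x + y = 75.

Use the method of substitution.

Substitute y = 75 - x into f(x,y) = xy:
g(x) = x(75 - x) = 75x - x^2
g'(x) = 75 - 2x = 0  =>  x = 75/2
y = 75 - 75/2 = 75/2
Maximum value = (75/2) * (75/2) = 5625/4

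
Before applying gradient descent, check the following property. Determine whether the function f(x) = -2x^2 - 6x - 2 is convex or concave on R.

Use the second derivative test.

f(x) = -2x^2 - 6x - 2
f'(x) = -4x - 6
f''(x) = -4
Since f''(x) = -4 < 0 for all x, f is concave on R.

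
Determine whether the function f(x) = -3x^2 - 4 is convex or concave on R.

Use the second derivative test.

f(x) = -3x^2 - 4
f'(x) = -6x + 0
f''(x) = -6
Since f''(x) = -6 < 0 for all x, f is concave on R.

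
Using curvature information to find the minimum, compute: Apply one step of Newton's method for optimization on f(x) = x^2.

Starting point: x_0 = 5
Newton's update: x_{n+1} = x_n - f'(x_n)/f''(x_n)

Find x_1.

f(x) = x^2
f'(x) = 2x + (0), f''(x) = 2
Newton step: x_1 = x_0 - f'(x_0)/f''(x_0)
f'(5) = 10
x_1 = 5 - 10/2 = 0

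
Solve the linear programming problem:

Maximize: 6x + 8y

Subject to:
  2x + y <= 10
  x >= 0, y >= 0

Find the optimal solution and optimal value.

The feasible region has vertices at [(0, 0), (5, 0), (0, 10)].
Checking objective 6x + 8y at each vertex:
  (0, 0): 6*0 + 8*0 = 0
  (5, 0): 6*5 + 8*0 = 30
  (0, 10): 6*0 + 8*10 = 80
Maximum is 80 at (0, 10).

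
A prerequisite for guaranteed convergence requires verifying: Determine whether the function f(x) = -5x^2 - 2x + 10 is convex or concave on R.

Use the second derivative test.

f(x) = -5x^2 - 2x + 10
f'(x) = -10x - 2
f''(x) = -10
Since f''(x) = -10 < 0 for all x, f is concave on R.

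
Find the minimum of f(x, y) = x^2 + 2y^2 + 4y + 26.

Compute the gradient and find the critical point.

f(x,y) = x^2 + 2y^2 + 4y + 26
df/dx = 2x + (0) = 0  =>  x = 0
df/dy = 4y + (4) = 0  =>  y = -1
f(0, -1) = 1*(0)^2 + 2*(-1)^2 + 4*(-1) + 26 = 24
Hessian is diagonal with entries 2, 4 > 0, so this is a minimum.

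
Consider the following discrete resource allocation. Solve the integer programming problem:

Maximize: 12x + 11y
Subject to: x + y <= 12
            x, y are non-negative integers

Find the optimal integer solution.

Objective: 12x + 11y, constraint: x + y <= 12
Coefficient of x is 12 >= coefficient of y is 11, so allocate the entire budget to x.
Optimal: x = 12, y = 0, value = 144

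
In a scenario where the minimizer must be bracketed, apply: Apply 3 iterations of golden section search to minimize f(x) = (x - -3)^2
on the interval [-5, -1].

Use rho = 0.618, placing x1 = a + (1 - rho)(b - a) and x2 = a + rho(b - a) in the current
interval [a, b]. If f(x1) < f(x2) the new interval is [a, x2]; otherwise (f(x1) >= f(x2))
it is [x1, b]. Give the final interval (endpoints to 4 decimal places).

Golden section search for min of f(x) = (x - -3)^2 on [-5, -1].
Each step: x1 = a + (1 - rho)(b - a), x2 = a + rho(b - a); if f(x1) < f(x2) keep [a, x2], otherwise keep [x1, b].
Step 1: [-5.0000, -1.0000], x1=-3.4720 (f=0.2228), x2=-2.5280 (f=0.2228); f(x1) = f(x2) (tie, not '<') => keep [-3.4720, -1.0000]
Step 2: [-3.4720, -1.0000], x1=-2.5277 (f=0.2231), x2=-1.9443 (f=1.1145); f(x1) < f(x2) => keep [-3.4720, -1.9443]
Step 3: [-3.4720, -1.9443], x1=-2.8884 (f=0.0125), x2=-2.5279 (f=0.2229); f(x1) < f(x2) => keep [-3.4720, -2.5279]
Final interval: [-3.4720, -2.5279]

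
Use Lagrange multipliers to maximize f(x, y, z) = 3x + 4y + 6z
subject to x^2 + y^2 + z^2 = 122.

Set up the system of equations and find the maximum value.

Lagrange conditions: 3 = 2*lambda*x, 4 = 2*lambda*y, 6 = 2*lambda*z
So x:3 = y:4 = z:6, i.e. x = 3t, y = 4t, z = 6t
Constraint: t^2*(3^2 + 4^2 + 6^2) = 122
  t^2 * 61 = 122  =>  t = sqrt(2)
Maximum = 3*3t + 4*4t + 6*6t = 61*sqrt(2) = sqrt(7442)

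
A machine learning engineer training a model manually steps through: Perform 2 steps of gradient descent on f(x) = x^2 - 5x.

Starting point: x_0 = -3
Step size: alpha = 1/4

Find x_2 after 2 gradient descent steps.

f(x) = x^2 - 5x, f'(x) = 2x + (-5)
Step 1: f'(-3) = -11, x_1 = -3 - 1/4 * -11 = -1/4
Step 2: f'(-1/4) = -11/2, x_2 = -1/4 - 1/4 * -11/2 = 9/8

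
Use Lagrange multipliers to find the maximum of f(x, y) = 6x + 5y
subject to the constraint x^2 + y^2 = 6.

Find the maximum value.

Set up Lagrange conditions: grad f = lambda * grad g
  6 = 2*lambda*x
  5 = 2*lambda*y
From these: x/y = 6/5, so x = 6t, y = 5t for some t.
Substitute into constraint: (6t)^2 + (5t)^2 = 6
  t^2 * 61 = 6
  t = sqrt(6/61)
Maximum = 6*x + 5*y = (6^2 + 5^2)*t = 61 * sqrt(6/61) = sqrt(366)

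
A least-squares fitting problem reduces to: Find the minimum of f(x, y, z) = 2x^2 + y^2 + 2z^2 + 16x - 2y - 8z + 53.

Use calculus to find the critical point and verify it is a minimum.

f(x,y,z) = 2x^2 + y^2 + 2z^2 + 16x - 2y - 8z + 53
df/dx = 4x + (16) = 0 => x = -4
df/dy = 2y + (-2) = 0 => y = 1
df/dz = 4z + (-8) = 0 => z = 2
f(-4,1,2) = 2*(-4)^2 + 1*(1)^2 + 2*(2)^2 + 16*(-4) + -2*(1) + -8*(2) + 53 = 12
Hessian is diagonal with entries 4, 2, 4 > 0, confirmed minimum.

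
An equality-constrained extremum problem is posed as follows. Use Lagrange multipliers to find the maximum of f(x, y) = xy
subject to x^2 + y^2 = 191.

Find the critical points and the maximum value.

Lagrange conditions: y = 2*lambda*x and x = 2*lambda*y
If x = 0 then y = 0, violating the constraint, so x, y != 0.
Dividing: y/x = x/y => x^2 = y^2 => y = x or y = -x
Constraint: 2x^2 = 191 => x^2 = 191/2 => x = +/-sqrt(191/2)
Critical points: (sqrt(191/2), sqrt(191/2)), (-sqrt(191/2), -sqrt(191/2)), (sqrt(191/2), -sqrt(191/2)), (-sqrt(191/2), sqrt(191/2))
  y = x:  xy = x^2 = 191/2  at (sqrt(191/2), sqrt(191/2)) and (-sqrt(191/2), -sqrt(191/2))
  y = -x: xy = -x^2 = -191/2 at (sqrt(191/2), -sqrt(191/2)) and (-sqrt(191/2), sqrt(191/2))
Maximum xy = 191/2 at (sqrt(191/2), sqrt(191/2)) and (-sqrt(191/2), -sqrt(191/2))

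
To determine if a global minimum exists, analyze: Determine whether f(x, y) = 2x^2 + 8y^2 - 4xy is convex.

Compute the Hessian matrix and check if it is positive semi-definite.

f(x,y) = 2x^2 + 8y^2 - 4xy
Hessian H = [[4, -4], [-4, 16]]
trace(H) = 20, det(H) = 48
Eigenvalues: (20 +/- sqrt(208)) / 2 = 17.21, 2.789
Since both eigenvalues > 0, f is convex.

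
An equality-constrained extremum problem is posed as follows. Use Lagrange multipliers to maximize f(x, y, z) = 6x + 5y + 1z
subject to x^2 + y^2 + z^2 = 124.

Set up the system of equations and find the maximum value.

Lagrange conditions: 6 = 2*lambda*x, 5 = 2*lambda*y, 1 = 2*lambda*z
So x:6 = y:5 = z:1, i.e. x = 6t, y = 5t, z = 1t
Constraint: t^2*(6^2 + 5^2 + 1^2) = 124
  t^2 * 62 = 124  =>  t = sqrt(2)
Maximum = 6*6t + 5*5t + 1*1t = 62*sqrt(2) = sqrt(7688)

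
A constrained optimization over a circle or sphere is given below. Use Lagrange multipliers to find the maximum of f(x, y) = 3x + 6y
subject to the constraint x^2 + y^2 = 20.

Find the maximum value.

Set up Lagrange conditions: grad f = lambda * grad g
  3 = 2*lambda*x
  6 = 2*lambda*y
From these: x/y = 3/6, so x = 3t, y = 6t for some t.
Substitute into constraint: (3t)^2 + (6t)^2 = 20
  t^2 * 45 = 20
  t = sqrt(20/45)
Maximum = 3*x + 6*y = (3^2 + 6^2)*t = 45 * sqrt(20/45) = 30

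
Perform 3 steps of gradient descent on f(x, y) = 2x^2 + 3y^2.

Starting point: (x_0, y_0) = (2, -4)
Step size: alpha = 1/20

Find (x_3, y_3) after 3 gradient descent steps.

f(x,y) = 2x^2 + 3y^2
grad_x = 4x + 0y, grad_y = 6y + 0x
Step 1: grad = (8, -24), (8/5, -14/5)
Step 2: grad = (32/5, -84/5), (32/25, -49/25)
Step 3: grad = (128/25, -294/25), (128/125, -343/250)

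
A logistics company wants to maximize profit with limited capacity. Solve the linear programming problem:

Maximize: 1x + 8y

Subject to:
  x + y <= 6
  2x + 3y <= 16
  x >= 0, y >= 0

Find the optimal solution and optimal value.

Feasible vertices: (0, 0), (0, 16/3), (2, 4), (6, 0)
Objective 1x + 8y at each:
  (0, 0): 0
  (0, 16/3): 128/3
  (2, 4): 34
  (6, 0): 6
Maximum is 128/3 at (0, 16/3).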